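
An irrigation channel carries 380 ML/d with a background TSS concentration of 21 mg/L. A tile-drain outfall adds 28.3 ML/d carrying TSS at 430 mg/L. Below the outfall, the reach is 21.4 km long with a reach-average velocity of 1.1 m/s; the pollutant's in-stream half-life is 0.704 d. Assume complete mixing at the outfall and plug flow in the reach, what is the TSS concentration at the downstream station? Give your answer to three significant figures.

Mixed concentration C = ΣQC/ΣQ = (380.0·21.00 + 28.30·430.0) / 408.3 = 20150/408.3 = 49.35 mg/L.
Travel time t = 21.4·1000 / 1.1 = 19450 s = 5.404 h.
Half-life 0.704 d → k = ln 2 / 0.704 = 0.9846 d⁻¹.
Decay over the reach: 49.35·exp(−kt) = 49.35·0.8012 = 39.54 mg/L.

39.5 mg/L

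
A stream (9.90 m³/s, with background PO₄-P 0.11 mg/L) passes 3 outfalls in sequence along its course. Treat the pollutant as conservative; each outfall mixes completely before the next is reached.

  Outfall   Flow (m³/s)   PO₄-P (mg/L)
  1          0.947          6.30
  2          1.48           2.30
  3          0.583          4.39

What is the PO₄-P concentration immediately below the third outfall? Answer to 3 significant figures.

After outfall 1: Q = 9.900 + 0.9470 = 10.85 m³/s; C = (9.900·0.1100 + 0.9470·6.300)/10.85 = 0.6504 mg/L.
After outfall 2: Q = 10.85 + 1.480 = 12.33 m³/s; C = (10.85·0.6504 + 1.480·2.300)/12.33 = 0.8485 mg/L.
After outfall 3: Q = 12.33 + 0.5830 = 12.91 m³/s; C = (12.33·0.8485 + 0.5830·4.390)/12.91 = 1.008 mg/L.

1.01 mg/L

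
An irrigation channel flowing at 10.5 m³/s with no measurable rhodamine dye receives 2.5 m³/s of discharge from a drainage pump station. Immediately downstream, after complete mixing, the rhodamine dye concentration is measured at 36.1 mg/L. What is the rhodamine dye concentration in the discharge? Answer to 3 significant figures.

188 mg/L

Mass balance: 10.50·0 + 2.500·Cₑ = 13.00·36.10
→ Cₑ = (13.00·36.10 − 10.50·0) / 2.500 = 187.7 mg/L.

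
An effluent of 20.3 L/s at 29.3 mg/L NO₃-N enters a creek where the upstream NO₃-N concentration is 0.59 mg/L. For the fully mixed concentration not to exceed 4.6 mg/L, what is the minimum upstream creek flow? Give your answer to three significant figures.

Set C_mix = 4.6: (Q·0.5900 + 20.30·29.30) / (Q + 20.30) = 4.6
→ Q = 20.30·(29.30 − 4.6)/(4.6 − 0.5900) = 125.0 L/s.

125 L/s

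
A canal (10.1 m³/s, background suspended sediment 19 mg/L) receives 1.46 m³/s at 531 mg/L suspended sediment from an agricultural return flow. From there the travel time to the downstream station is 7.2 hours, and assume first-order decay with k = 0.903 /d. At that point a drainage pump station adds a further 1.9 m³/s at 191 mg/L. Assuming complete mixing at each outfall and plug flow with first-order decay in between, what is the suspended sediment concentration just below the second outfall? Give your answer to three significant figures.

Mixed concentration C = ΣQC/ΣQ = (10.10·19.00 + 1.460·531.0) / 11.56 = 967.2/11.56 = 83.66 mg/L; combined flow 11.56 m³/s.
Applying C = C₀e^(−kt): 83.66 × 0.7627 = 63.81 mg/L.
At the second outfall, C = (11.56·63.81 + 1.900·191.0) / (11.56 + 1.900) = 81.76 mg/L.

81.8 mg/L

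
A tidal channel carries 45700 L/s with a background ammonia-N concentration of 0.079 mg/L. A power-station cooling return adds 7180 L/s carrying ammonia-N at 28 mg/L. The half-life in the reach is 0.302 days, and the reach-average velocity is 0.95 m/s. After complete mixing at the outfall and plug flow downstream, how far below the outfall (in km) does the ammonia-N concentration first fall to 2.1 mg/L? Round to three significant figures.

Conservation of mass: C = (45700·0.07900 + 7180·28.00) / 52880 = 204700/52880 = 3.870 mg/L.
Half-life 0.302 d → k = ln 2 / 0.302 = 2.295 d⁻¹.
Set 3.870·exp(−k·t) = 2.1 → t = ln(3.870/2.1)/k = 23010 s = 6.393 h.
Distance = v·t = 0.95·23010 = 21860 m = 21.86 km.

21.9 km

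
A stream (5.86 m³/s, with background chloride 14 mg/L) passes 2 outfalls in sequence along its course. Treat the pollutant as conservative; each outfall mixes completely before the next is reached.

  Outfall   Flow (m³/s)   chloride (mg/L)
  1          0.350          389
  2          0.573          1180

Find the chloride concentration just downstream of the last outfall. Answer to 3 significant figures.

Below outfall 1: Q → 6.210 m³/s, C = (5.860·14.00 + 0.3500·389.0)/6.210 = 35.14 mg/L.
Below outfall 2: Q → 6.783 m³/s, C = (6.210·35.14 + 0.5730·1180)/6.783 = 131.8 mg/L.

132 mg/L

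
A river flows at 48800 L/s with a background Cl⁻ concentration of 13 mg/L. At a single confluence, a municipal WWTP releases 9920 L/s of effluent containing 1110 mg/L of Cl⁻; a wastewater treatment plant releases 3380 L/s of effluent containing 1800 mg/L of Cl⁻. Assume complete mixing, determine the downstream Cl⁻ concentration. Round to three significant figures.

Mixed concentration C = ΣQC/ΣQ = (48800·13.00 + 9920·1110 + 3380·1800) / 62100 = 17730000/62100 = 285.5 mg/L.

286 mg/L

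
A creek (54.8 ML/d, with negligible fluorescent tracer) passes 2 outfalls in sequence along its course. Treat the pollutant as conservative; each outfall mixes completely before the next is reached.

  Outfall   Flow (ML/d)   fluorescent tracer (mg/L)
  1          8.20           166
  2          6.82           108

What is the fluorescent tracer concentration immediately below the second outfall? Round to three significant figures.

Below outfall 1: Q → 63.00 ML/d, C = (54.80·0 + 8.200·166.0)/63.00 = 21.61 mg/L.
Below outfall 2: Q → 69.82 ML/d, C = (63.00·21.61 + 6.820·108.0)/69.82 = 30.05 mg/L.

30.0 mg/L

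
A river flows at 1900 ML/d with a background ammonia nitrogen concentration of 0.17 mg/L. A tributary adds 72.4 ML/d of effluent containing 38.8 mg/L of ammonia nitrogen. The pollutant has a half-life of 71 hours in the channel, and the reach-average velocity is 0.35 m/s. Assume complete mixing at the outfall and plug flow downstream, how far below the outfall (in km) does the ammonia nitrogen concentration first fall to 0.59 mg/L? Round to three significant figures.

128 km

Flow-weighted average: C = (1900·0.1700 + 72.40·38.80) / 1972 = 3132/1972 = 1.588 mg/L.
Half-life 71 h → k = ln 2 / 71 = 0.009763 h⁻¹ = 0.2343 d⁻¹.
Set 1.588·exp(−k·t) = 0.59 → t = ln(1.588/0.59)/k = 365100 s = 101.4 h.
Distance = v·t = 0.35·365100 = 127800 m = 127.8 km.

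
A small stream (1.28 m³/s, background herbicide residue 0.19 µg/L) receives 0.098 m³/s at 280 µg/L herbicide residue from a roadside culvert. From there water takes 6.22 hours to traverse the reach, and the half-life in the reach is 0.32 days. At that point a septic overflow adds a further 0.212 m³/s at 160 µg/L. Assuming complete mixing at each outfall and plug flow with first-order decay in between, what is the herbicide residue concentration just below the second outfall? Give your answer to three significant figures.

Mixed concentration C = ΣQC/ΣQ = (1.280·0.1900 + 0.09800·280.0) / 1.378 = 27.68/1.378 = 20.09 µg/L; combined flow 1.378 m³/s.
Half-life 0.32 d → k = ln 2 / 0.32 = 2.166 d⁻¹.
Applying C = C₀e^(−kt): 20.09 × 0.5704 = 11.46 µg/L.
Second outfall: C = (1.378·11.46 + 0.2120·160.0)/1.590 = 31.26 µg/L.

31.3 µg/L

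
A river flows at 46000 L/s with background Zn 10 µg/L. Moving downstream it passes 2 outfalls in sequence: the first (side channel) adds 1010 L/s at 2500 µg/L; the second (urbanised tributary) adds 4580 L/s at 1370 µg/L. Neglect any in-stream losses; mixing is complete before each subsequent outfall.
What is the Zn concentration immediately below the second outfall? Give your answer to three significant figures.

179 µg/L

After outfall 1: Q = 46000 + 1010 = 47010 L/s; C = (46000·10.00 + 1010·2500)/47010 = 63.50 µg/L.
After outfall 2: Q = 47010 + 4580 = 51590 L/s; C = (47010·63.50 + 4580·1370)/51590 = 179.5 µg/L.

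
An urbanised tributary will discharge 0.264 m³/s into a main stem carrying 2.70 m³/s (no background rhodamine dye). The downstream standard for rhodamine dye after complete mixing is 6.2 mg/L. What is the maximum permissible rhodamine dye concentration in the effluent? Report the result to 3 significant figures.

At the limit, (Qr·Cr + Qe·Cₑ)/(Qr + Qe) = 6.2:
Cₑ = (2.964·6.2 − 2.700·0) / 0.2640 = 69.61 mg/L.

69.6 mg/L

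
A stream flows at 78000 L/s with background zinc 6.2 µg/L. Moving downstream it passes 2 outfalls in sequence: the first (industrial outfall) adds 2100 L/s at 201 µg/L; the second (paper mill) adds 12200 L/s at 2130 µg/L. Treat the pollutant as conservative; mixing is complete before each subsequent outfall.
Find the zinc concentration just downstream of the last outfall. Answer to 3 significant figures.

291 µg/L

Below outfall 1: Q → 80100 L/s, C = (78000·6.200 + 2100·201.0)/80100 = 11.31 µg/L.
Below outfall 2: Q → 92300 L/s, C = (80100·11.31 + 12200·2130)/92300 = 291.4 µg/L.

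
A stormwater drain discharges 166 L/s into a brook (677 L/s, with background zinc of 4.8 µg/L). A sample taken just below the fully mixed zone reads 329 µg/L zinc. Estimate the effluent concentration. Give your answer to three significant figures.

Mass balance: 677.0·4.800 + 166.0·Cₑ = 843.0·329.0
→ Cₑ = (843.0·329.0 − 677.0·4.800) / 166.0 = 1651 µg/L.

1650 µg/L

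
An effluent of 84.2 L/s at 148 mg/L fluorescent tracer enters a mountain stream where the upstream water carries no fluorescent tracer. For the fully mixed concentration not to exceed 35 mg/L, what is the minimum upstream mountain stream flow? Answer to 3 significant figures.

272 L/s

Set C_mix = 35: (Q·0 + 84.20·148.0) / (Q + 84.20) = 35
→ Q = 84.20·(148.0 − 35)/(35 − 0) = 271.8 L/s.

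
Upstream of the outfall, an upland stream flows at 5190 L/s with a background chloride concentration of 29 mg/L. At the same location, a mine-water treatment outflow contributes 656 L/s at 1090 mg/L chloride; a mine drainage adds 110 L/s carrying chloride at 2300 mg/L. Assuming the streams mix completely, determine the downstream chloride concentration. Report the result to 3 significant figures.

Flow-weighted average: C = (5190·29.00 + 656.0·1090 + 110.0·2300) / 5956 = 1119000/5956 = 187.8 mg/L.

188 mg/L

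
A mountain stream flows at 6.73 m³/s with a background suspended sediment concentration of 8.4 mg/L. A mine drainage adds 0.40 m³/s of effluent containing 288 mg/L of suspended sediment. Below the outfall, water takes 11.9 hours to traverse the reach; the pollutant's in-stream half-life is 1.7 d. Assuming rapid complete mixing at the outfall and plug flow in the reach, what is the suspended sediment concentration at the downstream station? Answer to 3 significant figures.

19.7 mg/L

Conservation of mass: C = (6.730·8.400 + 0.4000·288.0) / 7.130 = 171.7/7.130 = 24.09 mg/L.
Half-life 1.7 d → k = ln 2 / 1.7 = 0.4077 d⁻¹.
First-order decay: C = 24.09·exp(−k·t) = 24.09·0.8170 = 19.68 mg/L.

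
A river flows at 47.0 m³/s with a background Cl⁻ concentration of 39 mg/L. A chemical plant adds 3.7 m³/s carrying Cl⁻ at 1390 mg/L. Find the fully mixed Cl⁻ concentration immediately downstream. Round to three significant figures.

138 mg/L

Mixed concentration C = ΣQC/ΣQ = (47.00·39.00 + 3.700·1390) / 50.70 = 6976/50.70 = 137.6 mg/L.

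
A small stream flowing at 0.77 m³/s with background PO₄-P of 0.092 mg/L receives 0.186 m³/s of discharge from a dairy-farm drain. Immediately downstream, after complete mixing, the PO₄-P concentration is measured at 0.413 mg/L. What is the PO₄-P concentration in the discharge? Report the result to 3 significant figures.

1.74 mg/L

Mass balance: 0.7700·0.09200 + 0.1860·Cₑ = 0.9560·0.4130
→ Cₑ = (0.9560·0.4130 − 0.7700·0.09200) / 0.1860 = 1.742 mg/L.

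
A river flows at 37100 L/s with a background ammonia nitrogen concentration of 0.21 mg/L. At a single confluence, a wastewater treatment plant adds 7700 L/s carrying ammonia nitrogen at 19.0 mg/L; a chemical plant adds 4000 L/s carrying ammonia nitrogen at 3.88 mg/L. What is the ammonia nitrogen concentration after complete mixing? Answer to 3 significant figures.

After mixing, C = (37100·0.2100 + 7700·19.00 + 4000·3.880) / 48800 = 169600/48800 = 3.476 mg/L.

3.48 mg/L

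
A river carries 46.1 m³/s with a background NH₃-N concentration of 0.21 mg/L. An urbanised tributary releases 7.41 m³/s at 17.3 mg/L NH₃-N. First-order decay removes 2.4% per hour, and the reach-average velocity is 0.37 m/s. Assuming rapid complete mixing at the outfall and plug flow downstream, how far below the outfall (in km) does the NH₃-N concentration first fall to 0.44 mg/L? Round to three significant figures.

Mass balance: C = (46.10·0.2100 + 7.410·17.30) / 53.51 = 137.9/53.51 = 2.577 mg/L.
2.4%/h lost → k = −ln(1 − 0.024) = 0.02429 h⁻¹.
Set 2.577·exp(−k·t) = 0.44 → t = ln(2.577/0.44)/k = 261900 s = 72.76 h.
Distance = v·t = 0.37·261900 = 96910 m = 96.91 km.

96.9 km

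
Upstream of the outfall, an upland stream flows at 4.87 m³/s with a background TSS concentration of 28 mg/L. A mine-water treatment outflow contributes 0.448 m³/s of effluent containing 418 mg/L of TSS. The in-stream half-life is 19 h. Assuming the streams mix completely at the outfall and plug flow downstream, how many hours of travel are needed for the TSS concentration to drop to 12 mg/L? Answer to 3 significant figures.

Flow-weighted average: C = (4.870·28.00 + 0.4480·418.0) / 5.318 = 323.6/5.318 = 60.85 mg/L.
Half-life 19 h → k = ln 2 / 19 = 0.03648 h⁻¹ = 0.8756 d⁻¹.
60.85·exp(−k·t) = 12 → t = ln(60.85/12)/k = 160200 s = 44.50 h.

44.5 h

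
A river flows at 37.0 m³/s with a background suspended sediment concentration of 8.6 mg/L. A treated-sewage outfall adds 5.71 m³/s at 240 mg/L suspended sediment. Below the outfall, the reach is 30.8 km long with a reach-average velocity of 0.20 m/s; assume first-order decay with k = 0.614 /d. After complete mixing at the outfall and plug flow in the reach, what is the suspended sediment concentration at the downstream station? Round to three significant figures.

13.2 mg/L

Mass balance: C = (37.00·8.600 + 5.710·240.0) / 42.71 = 1689/42.71 = 39.54 mg/L.
Travel time t = 30.8·1000 / 0.20 = 154000 s = 42.78 h.
Decay over the reach: 39.54·exp(−kt) = 39.54·0.3347 = 13.23 mg/L.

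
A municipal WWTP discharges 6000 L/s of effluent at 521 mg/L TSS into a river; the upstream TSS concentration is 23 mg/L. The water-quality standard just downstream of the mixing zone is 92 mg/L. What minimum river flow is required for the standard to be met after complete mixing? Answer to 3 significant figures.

Set C_mix = 92: (Q·23.00 + 6000·521.0) / (Q + 6000) = 92
→ Q = 6000·(521.0 − 92)/(92 − 23.00) = 37300 L/s.

37300 L/s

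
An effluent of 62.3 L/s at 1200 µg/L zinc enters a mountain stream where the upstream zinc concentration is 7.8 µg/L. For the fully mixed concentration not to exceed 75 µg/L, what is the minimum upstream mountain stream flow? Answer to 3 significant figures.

1040 L/s

Set C_mix = 75: (Q·7.800 + 62.30·1200) / (Q + 62.30) = 75
→ Q = 62.30·(1200 − 75)/(75 − 7.800) = 1043 L/s.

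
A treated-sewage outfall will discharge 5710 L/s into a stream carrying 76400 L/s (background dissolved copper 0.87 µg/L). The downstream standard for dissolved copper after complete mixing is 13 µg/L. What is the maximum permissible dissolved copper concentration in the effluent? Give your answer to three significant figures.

175 µg/L

At the limit, (Qr·Cr + Qe·Cₑ)/(Qr + Qe) = 13:
Cₑ = (82110·13 − 76400·0.8700) / 5710 = 175.3 µg/L.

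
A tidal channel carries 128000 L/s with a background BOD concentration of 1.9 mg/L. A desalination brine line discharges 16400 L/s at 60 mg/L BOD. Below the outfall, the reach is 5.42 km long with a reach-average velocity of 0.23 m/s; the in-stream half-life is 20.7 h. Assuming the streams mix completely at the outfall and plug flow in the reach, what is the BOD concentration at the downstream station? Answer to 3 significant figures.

6.83 mg/L

Mixed concentration C = ΣQC/ΣQ = (128000·1.900 + 16400·60.00) / 144400 = 1227000/144400 = 8.499 mg/L.
Travel time t = 5.42·1000 / 0.23 = 23570 s = 6.546 h.
Half-life 20.7 h → k = ln 2 / 20.7 = 0.03349 h⁻¹ = 0.8036 d⁻¹.
After decay, C = 8.499 × e^(−kt) = 8.499 × 0.8032 = 6.826 mg/L.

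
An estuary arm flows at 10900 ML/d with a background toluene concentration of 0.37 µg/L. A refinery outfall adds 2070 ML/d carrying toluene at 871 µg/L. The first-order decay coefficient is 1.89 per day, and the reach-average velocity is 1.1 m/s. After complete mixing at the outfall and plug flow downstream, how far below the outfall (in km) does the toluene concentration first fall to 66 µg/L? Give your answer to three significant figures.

37.6 km

Flow-weighted average: C = (10900·0.3700 + 2070·871.0) / 12970 = 1807000/12970 = 139.3 µg/L.
Set 139.3·exp(−k·t) = 66 → t = ln(139.3/66)/k = 34150 s = 9.487 h.
Distance = v·t = 1.1·34150 = 37570 m = 37.57 km.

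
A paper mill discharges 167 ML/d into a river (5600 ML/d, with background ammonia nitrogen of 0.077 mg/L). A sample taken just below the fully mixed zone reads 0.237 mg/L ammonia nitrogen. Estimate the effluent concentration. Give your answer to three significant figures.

Mass balance: 5600·0.07700 + 167.0·Cₑ = 5767·0.2370
→ Cₑ = (5767·0.2370 − 5600·0.07700) / 167.0 = 5.602 mg/L.

5.60 mg/L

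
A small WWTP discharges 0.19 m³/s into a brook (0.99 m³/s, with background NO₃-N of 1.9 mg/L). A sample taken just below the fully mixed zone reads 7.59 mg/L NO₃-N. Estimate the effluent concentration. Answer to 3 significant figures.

37.2 mg/L

Mass balance: 0.9900·1.900 + 0.1900·Cₑ = 1.180·7.590
→ Cₑ = (1.180·7.590 − 0.9900·1.900) / 0.1900 = 37.24 mg/L.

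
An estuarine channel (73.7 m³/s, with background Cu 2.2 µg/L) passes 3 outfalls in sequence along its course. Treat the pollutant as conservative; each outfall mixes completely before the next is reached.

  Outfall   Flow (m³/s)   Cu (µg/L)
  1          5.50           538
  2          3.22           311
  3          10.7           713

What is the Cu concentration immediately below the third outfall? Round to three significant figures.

126 µg/L

Outfall 1: combined Q = 79.20 m³/s; C = (73.70·2.200 + 5.500·538.0)/79.20 = 39.41 µg/L.
Outfall 2: combined Q = 82.42 m³/s; C = (79.20·39.41 + 3.220·311.0)/82.42 = 50.02 µg/L.
Outfall 3: combined Q = 93.12 m³/s; C = (82.42·50.02 + 10.70·713.0)/93.12 = 126.2 µg/L.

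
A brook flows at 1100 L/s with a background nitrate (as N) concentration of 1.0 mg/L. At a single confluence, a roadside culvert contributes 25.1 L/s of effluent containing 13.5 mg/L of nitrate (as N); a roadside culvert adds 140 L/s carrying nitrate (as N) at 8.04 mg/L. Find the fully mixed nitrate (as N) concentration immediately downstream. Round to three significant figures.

Mixed concentration C = ΣQC/ΣQ = (1100·1.000 + 25.10·13.50 + 140.0·8.040) / 1265 = 2564/1265 = 2.027 mg/L.

2.03 mg/L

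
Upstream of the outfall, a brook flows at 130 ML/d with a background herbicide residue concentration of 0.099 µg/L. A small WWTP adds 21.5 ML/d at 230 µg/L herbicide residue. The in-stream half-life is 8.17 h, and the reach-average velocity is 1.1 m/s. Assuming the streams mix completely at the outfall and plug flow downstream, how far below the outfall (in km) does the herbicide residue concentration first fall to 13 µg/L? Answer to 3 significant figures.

43.1 km

Flow-weighted average: C = (130.0·0.09900 + 21.50·230.0) / 151.5 = 4958/151.5 = 32.73 µg/L.
Half-life 8.17 h → k = ln 2 / 8.17 = 0.08484 h⁻¹ = 2.036 d⁻¹.
Set 32.73·exp(−k·t) = 13 → t = ln(32.73/13)/k = 39170 s = 10.88 h.
Distance = v·t = 1.1·39170 = 43090 m = 43.09 km.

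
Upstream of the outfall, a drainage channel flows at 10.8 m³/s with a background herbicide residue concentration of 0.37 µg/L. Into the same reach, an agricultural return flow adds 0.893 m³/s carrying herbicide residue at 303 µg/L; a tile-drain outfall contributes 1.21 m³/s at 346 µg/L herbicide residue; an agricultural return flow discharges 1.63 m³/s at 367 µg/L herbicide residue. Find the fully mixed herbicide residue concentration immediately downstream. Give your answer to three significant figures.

88.9 µg/L

Mixed concentration C = ΣQC/ΣQ = (10.80·0.3700 + 0.8930·303.0 + 1.210·346.0 + 1.630·367.0) / 14.53 = 1291/14.53 = 88.86 µg/L.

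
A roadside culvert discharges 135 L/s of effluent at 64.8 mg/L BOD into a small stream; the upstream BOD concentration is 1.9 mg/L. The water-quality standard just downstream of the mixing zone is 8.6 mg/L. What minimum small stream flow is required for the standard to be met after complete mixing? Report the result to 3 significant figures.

1130 L/s

Set C_mix = 8.6: (Q·1.900 + 135.0·64.80) / (Q + 135.0) = 8.6
→ Q = 135.0·(64.80 − 8.6)/(8.6 − 1.900) = 1132 L/s.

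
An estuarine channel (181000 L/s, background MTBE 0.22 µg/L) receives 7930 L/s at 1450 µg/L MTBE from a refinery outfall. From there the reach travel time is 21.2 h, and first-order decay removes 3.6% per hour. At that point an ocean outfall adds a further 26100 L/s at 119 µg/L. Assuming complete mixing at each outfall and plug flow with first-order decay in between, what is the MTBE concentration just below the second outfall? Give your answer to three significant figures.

39.1 µg/L

After mixing, C = (181000·0.2200 + 7930·1450) / 188900 = 11540000/188900 = 61.07 µg/L; combined flow 188900 L/s.
3.6%/h lost → k = −ln(1 − 0.036) = 0.03666 h⁻¹.
Applying C = C₀e^(−kt): 61.07 × 0.4597 = 28.07 µg/L.
Second outfall: C = (188900·28.07 + 26100·119.0)/215000 = 39.11 µg/L.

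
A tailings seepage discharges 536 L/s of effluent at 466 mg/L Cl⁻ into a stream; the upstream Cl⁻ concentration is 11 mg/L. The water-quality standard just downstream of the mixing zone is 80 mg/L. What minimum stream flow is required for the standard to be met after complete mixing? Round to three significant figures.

3000 L/s

Set C_mix = 80: (Q·11.00 + 536.0·466.0) / (Q + 536.0) = 80
→ Q = 536.0·(466.0 − 80)/(80 − 11.00) = 2998 L/s.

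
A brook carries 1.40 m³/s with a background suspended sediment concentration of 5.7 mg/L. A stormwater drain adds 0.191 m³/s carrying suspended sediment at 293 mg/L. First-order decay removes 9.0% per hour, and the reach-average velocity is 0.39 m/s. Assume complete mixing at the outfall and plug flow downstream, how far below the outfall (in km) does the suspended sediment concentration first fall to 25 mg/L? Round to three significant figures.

7.07 km

Flow-weighted average: C = (1.400·5.700 + 0.1910·293.0) / 1.591 = 63.94/1.591 = 40.19 mg/L.
9.0%/h lost → k = −ln(1 − 0.09) = 0.09431 h⁻¹.
Set 40.19·exp(−k·t) = 25 → t = ln(40.19/25)/k = 18120 s = 5.034 h.
Distance = v·t = 0.39·18120 = 7068 m = 7.068 km.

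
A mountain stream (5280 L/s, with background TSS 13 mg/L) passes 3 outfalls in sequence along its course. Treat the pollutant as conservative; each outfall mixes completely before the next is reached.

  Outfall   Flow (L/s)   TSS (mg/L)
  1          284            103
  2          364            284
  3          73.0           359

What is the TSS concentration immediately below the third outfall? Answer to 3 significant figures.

37.9 mg/L

Below outfall 1: Q → 5564 L/s, C = (5280·13.00 + 284.0·103.0)/5564 = 17.59 mg/L.
Below outfall 2: Q → 5928 L/s, C = (5564·17.59 + 364.0·284.0)/5928 = 33.95 mg/L.
Below outfall 3: Q → 6001 L/s, C = (5928·33.95 + 73.00·359.0)/6001 = 37.91 mg/L.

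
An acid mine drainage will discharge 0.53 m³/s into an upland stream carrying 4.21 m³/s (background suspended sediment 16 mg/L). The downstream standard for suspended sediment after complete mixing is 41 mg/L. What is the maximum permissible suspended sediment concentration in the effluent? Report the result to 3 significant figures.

240 mg/L

At the limit, (Qr·Cr + Qe·Cₑ)/(Qr + Qe) = 41:
Cₑ = (4.740·41 − 4.210·16.00) / 0.5300 = 239.6 mg/L.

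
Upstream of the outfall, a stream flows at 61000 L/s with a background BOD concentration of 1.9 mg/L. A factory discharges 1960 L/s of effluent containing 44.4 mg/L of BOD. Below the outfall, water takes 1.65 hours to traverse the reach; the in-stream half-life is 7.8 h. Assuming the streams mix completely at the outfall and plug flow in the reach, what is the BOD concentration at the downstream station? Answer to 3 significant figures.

Mixed concentration C = ΣQC/ΣQ = (61000·1.900 + 1960·44.40) / 62960 = 202900/62960 = 3.223 mg/L.
Half-life 7.8 h → k = ln 2 / 7.8 = 0.08887 h⁻¹ = 2.133 d⁻¹.
After decay, C = 3.223 × e^(−kt) = 3.223 × 0.8636 = 2.783 mg/L.

2.78 mg/L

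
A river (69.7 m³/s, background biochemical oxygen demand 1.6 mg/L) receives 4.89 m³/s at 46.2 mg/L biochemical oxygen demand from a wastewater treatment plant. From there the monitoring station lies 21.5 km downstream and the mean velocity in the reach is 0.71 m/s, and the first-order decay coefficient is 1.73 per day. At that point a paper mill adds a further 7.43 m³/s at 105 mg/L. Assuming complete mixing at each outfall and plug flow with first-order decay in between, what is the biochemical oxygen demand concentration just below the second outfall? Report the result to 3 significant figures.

11.8 mg/L

Conservation of mass: C = (69.70·1.600 + 4.890·46.20) / 74.59 = 337.4/74.59 = 4.524 mg/L; combined flow 74.59 m³/s.
Travel time t = 21.5·1000 / 0.71 = 30280 s = 8.412 h.
Decay over the reach: 4.524·exp(−kt) = 4.524·0.5453 = 2.467 mg/L.
At the second outfall, C = (74.59·2.467 + 7.430·105.0) / (74.59 + 7.430) = 11.76 mg/L.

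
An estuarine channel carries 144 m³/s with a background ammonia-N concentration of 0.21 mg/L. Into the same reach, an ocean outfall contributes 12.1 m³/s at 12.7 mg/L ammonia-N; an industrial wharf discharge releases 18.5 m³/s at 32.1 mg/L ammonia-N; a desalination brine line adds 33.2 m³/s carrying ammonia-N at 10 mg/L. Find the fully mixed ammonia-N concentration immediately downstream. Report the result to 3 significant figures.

Mixed concentration C = ΣQC/ΣQ = (144.0·0.2100 + 12.10·12.70 + 18.50·32.10 + 33.20·10.00) / 207.8 = 1110/207.8 = 5.341 mg/L.

5.34 mg/L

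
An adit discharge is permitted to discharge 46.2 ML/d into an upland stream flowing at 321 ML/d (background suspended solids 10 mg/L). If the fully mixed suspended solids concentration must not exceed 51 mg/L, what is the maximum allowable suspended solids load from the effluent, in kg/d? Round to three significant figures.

15500 kg/d

Mass balance at the limit: 321.0·10.00 + 46.20·Cₑ = 367.2·51 → Cₑ = 335.9 mg/L.
46.20 ML/d = 0.5347 m³/s. Load = 0.5347 m³/s × 335.9 g/m³ × 86 400 s/d = 15520 kg/d.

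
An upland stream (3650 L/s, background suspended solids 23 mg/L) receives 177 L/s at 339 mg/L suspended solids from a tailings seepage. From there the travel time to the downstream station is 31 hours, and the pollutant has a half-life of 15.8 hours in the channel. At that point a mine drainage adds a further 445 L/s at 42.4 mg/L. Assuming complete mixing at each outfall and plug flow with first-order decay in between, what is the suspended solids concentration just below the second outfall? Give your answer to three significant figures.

Flow-weighted average: C = (3650·23.00 + 177.0·339.0) / 3827 = 144000/3827 = 37.62 mg/L; combined flow 3827 L/s.
Half-life 15.8 h → k = ln 2 / 15.8 = 0.04387 h⁻¹ = 1.053 d⁻¹.
First-order decay: C = 37.62·exp(−k·t) = 37.62·0.2567 = 9.655 mg/L.
At the second outfall, C = (3827·9.655 + 445.0·42.40) / (3827 + 445.0) = 13.07 mg/L.

13.1 mg/L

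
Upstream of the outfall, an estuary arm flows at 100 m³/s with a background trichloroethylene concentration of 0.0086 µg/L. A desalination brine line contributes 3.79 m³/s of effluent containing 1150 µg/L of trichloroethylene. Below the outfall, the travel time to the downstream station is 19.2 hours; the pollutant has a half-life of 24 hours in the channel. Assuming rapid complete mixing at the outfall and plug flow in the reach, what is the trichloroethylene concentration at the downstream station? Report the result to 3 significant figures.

24.1 µg/L

Conservation of mass: C = (100.0·0.008600 + 3.790·1150) / 103.8 = 4359/103.8 = 42.00 µg/L.
Half-life 24 h → k = ln 2 / 24 = 0.02888 h⁻¹ = 0.6931 d⁻¹.
Applying C = C₀e^(−kt): 42.00 × 0.5743 = 24.12 µg/L.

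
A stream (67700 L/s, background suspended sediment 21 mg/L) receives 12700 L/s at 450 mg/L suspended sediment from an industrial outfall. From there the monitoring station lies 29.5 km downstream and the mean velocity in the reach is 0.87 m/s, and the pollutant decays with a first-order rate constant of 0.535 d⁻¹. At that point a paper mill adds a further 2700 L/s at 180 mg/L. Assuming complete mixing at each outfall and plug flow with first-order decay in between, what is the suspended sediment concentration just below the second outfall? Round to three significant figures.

75.5 mg/L

Flow-weighted average: C = (67700·21.00 + 12700·450.0) / 80400 = 7137000/80400 = 88.76 mg/L; combined flow 80400 L/s.
Travel time t = 29.5·1000 / 0.87 = 33910 s = 9.419 h.
Applying C = C₀e^(−kt): 88.76 × 0.8106 = 71.95 mg/L.
Second outfall: C = (80400·71.95 + 2700·180.0)/83100 = 75.46 mg/L.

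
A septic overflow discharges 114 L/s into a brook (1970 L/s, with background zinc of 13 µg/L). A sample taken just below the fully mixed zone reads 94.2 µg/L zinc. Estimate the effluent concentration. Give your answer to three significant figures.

Mass balance: 1970·13.00 + 114.0·Cₑ = 2084·94.20
→ Cₑ = (2084·94.20 − 1970·13.00) / 114.0 = 1497 µg/L.

1500 µg/L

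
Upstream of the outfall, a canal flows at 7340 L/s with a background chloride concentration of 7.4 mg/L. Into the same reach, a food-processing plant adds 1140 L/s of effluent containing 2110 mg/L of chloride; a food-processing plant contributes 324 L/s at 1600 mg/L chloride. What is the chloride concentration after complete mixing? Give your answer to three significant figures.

After mixing, C = (7340·7.400 + 1140·2110 + 324.0·1600) / 8804 = 2978000/8804 = 338.3 mg/L.

338 mg/L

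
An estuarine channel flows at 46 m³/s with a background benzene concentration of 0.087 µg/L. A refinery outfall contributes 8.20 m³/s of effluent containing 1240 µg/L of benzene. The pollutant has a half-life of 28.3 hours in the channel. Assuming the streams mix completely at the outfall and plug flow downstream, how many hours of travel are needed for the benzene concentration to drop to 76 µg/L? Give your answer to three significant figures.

36.9 h

Mixed concentration C = ΣQC/ΣQ = (46.00·0.08700 + 8.200·1240) / 54.20 = 10170/54.20 = 187.7 µg/L.
Half-life 28.3 h → k = ln 2 / 28.3 = 0.02449 h⁻¹ = 0.5878 d⁻¹.
187.7·exp(−k·t) = 76 → t = ln(187.7/76)/k = 132900 s = 36.91 h.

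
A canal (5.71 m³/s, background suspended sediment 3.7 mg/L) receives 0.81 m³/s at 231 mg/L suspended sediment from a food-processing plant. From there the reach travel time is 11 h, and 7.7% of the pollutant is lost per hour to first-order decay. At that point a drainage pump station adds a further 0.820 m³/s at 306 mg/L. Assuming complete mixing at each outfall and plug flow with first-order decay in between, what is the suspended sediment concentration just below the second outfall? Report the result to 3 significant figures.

45.9 mg/L

Conservation of mass: C = (5.710·3.700 + 0.8100·231.0) / 6.520 = 208.2/6.520 = 31.94 mg/L; combined flow 6.520 m³/s.
7.7%/h lost → k = −ln(1 − 0.077) = 0.08013 h⁻¹.
After decay, C = 31.94 × e^(−kt) = 31.94 × 0.4142 = 13.23 mg/L.
Second outfall: C = (6.520·13.23 + 0.8200·306.0)/7.340 = 45.94 mg/L.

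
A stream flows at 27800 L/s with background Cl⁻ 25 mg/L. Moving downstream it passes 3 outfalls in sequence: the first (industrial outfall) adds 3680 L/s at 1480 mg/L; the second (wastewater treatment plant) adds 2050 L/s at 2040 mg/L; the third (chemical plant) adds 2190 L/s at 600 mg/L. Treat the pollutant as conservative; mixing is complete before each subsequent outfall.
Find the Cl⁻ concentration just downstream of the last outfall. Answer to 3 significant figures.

Outfall 1: combined Q = 31480 L/s; C = (27800·25.00 + 3680·1480)/31480 = 195.1 mg/L.
Outfall 2: combined Q = 33530 L/s; C = (31480·195.1 + 2050·2040)/33530 = 307.9 mg/L.
Outfall 3: combined Q = 35720 L/s; C = (33530·307.9 + 2190·600.0)/35720 = 325.8 mg/L.

326 mg/L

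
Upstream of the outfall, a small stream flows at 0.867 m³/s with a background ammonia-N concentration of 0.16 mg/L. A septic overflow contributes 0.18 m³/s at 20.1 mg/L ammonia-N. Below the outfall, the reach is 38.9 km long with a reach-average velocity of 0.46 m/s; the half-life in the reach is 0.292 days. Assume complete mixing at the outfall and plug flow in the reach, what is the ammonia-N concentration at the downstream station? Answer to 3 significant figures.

0.351 mg/L

Mass balance: C = (0.8670·0.1600 + 0.1800·20.10) / 1.047 = 3.757/1.047 = 3.588 mg/L.
Travel time t = 38.9·1000 / 0.46 = 84570 s = 23.49 h.
Half-life 0.292 d → k = ln 2 / 0.292 = 2.374 d⁻¹.
After decay, C = 3.588 × e^(−kt) = 3.588 × 0.09794 = 0.3514 mg/L.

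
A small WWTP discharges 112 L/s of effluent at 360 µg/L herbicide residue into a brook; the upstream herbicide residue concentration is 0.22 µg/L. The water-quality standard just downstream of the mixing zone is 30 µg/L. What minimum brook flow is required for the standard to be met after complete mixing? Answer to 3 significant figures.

Set C_mix = 30: (Q·0.2200 + 112.0·360.0) / (Q + 112.0) = 30
→ Q = 112.0·(360.0 − 30)/(30 − 0.2200) = 1241 L/s.

1240 L/s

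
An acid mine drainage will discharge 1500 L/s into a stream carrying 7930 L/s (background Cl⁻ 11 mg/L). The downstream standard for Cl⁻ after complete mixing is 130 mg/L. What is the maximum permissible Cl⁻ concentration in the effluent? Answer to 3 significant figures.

At the limit, (Qr·Cr + Qe·Cₑ)/(Qr + Qe) = 130:
Cₑ = (9430·130 − 7930·11.00) / 1500 = 759.1 mg/L.

759 mg/L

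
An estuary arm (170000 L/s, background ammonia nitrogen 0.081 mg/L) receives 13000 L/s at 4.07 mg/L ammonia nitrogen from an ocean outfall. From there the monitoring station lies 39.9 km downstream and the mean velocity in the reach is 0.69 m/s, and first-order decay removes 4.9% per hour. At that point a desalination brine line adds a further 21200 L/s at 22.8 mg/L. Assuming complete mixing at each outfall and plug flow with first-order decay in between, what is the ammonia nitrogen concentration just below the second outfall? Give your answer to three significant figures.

2.51 mg/L

After mixing, C = (170000·0.08100 + 13000·4.070) / 183000 = 66680/183000 = 0.3644 mg/L; combined flow 183000 L/s.
Travel time t = 39.9·1000 / 0.69 = 57830 s = 16.06 h.
4.9%/h lost → k = −ln(1 − 0.049) = 0.05024 h⁻¹.
After decay, C = 0.3644 × e^(−kt) = 0.3644 × 0.4462 = 0.1626 mg/L.
At the second outfall, C = (183000·0.1626 + 21200·22.80) / (183000 + 21200) = 2.513 mg/L.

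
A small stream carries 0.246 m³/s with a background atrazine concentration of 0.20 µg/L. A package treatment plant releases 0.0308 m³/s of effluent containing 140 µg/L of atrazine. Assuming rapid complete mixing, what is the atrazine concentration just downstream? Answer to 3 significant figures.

After mixing, C = (0.2460·0.2000 + 0.03080·140.0) / 0.2768 = 4.361/0.2768 = 15.76 µg/L.

15.8 µg/L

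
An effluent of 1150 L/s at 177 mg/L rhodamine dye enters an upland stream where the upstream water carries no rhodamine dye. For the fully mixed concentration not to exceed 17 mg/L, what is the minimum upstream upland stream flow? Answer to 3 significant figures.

Set C_mix = 17: (Q·0 + 1150·177.0) / (Q + 1150) = 17
→ Q = 1150·(177.0 − 17)/(17 − 0) = 10820 L/s.

10800 L/s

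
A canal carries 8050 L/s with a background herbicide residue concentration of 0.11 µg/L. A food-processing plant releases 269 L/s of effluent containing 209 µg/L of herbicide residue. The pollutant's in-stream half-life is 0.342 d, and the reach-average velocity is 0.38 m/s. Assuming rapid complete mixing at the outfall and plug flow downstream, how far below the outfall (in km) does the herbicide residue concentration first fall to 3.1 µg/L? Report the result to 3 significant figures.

Conservation of mass: C = (8050·0.1100 + 269.0·209.0) / 8319 = 57110/8319 = 6.865 µg/L.
Half-life 0.342 d → k = ln 2 / 0.342 = 2.027 d⁻¹.
Set 6.865·exp(−k·t) = 3.1 → t = ln(6.865/3.1)/k = 33890 s = 9.414 h.
Distance = v·t = 0.38·33890 = 12880 m = 12.88 km.

12.9 km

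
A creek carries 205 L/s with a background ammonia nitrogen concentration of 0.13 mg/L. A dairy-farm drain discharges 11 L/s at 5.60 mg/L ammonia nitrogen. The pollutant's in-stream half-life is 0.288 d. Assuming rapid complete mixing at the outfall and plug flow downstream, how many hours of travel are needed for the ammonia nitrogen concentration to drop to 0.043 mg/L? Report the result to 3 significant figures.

22.5 h

Flow-weighted average: C = (205.0·0.1300 + 11.00·5.600) / 216.0 = 88.25/216.0 = 0.4086 mg/L.
Half-life 0.288 d → k = ln 2 / 0.288 = 2.407 d⁻¹.
0.4086·exp(−k·t) = 0.043 → t = ln(0.4086/0.043)/k = 80820 s = 22.45 h.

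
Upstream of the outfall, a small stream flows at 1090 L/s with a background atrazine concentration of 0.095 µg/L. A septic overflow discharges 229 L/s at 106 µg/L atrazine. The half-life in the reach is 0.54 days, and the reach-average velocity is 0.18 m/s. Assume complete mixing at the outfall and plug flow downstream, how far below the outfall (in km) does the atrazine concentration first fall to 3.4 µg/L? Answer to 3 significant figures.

20.5 km

Mixed concentration C = ΣQC/ΣQ = (1090·0.09500 + 229.0·106.0) / 1319 = 24380/1319 = 18.48 µg/L.
Half-life 0.54 d → k = ln 2 / 0.54 = 1.284 d⁻¹.
Set 18.48·exp(−k·t) = 3.4 → t = ln(18.48/3.4)/k = 114000 s = 31.65 h.
Distance = v·t = 0.18·114000 = 20510 m = 20.51 km.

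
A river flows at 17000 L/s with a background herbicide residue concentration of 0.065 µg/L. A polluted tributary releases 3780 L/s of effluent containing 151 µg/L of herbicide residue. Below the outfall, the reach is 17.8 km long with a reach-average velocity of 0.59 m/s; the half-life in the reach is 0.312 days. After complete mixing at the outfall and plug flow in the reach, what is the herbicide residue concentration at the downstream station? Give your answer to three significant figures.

Conservation of mass: C = (17000·0.06500 + 3780·151.0) / 20780 = 571900/20780 = 27.52 µg/L.
Travel time t = 17.8·1000 / 0.59 = 30170 s = 8.380 h.
Half-life 0.312 d → k = ln 2 / 0.312 = 2.222 d⁻¹.
First-order decay: C = 27.52·exp(−k·t) = 27.52·0.4604 = 12.67 µg/L.

12.7 µg/L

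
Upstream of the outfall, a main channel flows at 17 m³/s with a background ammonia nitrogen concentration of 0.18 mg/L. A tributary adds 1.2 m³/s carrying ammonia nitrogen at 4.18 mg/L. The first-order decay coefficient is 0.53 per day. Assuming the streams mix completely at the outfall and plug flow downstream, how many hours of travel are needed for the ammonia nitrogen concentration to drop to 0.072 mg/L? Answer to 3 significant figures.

After mixing, C = (17.00·0.1800 + 1.200·4.180) / 18.20 = 8.076/18.20 = 0.4437 mg/L.
0.4437·exp(−k·t) = 0.072 → t = ln(0.4437/0.072)/k = 296500 s = 82.35 h.

82.4 h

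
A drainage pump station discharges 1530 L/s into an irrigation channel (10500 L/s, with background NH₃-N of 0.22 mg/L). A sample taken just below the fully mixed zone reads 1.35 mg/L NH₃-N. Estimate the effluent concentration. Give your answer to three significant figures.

Mass balance: 10500·0.2200 + 1530·Cₑ = 12030·1.350
→ Cₑ = (12030·1.350 − 10500·0.2200) / 1530 = 9.105 mg/L.

9.10 mg/L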